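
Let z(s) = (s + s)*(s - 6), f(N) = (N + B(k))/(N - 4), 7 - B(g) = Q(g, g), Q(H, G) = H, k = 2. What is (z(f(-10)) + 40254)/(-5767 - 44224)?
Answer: -3944497/4899118 ≈ -0.80514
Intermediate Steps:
B(g) = 7 - g
f(N) = (5 + N)/(-4 + N) (f(N) = (N + (7 - 1*2))/(N - 4) = (N + (7 - 2))/(-4 + N) = (N + 5)/(-4 + N) = (5 + N)/(-4 + N))
z(s) = 2*s*(-6 + s) (z(s) = (2*s)*(-6 + s) = 2*s*(-6 + s))
(z(f(-10)) + 40254)/(-5767 - 44224) = (2*((5 - 10)/(-4 - 10))*(-6 + (5 - 10)/(-4 - 10)) + 40254)/(-5767 - 44224) = (2*(-5/(-14))*(-6 - 5/(-14)) + 40254)/(-49991) = (2*(-1/14*(-5))*(-6 - 1/14*(-5)) + 40254)*(-1/49991) = (2*(5/14)*(-6 + 5/14) + 40254)*(-1/49991) = (2*(5/14)*(-79/14) + 40254)*(-1/49991) = (-395/98 + 40254)*(-1/49991) = (3944497/98)*(-1/49991) = -3944497/4899118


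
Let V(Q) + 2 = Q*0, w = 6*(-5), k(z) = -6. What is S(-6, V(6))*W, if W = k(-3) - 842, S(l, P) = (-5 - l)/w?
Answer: 424/15 ≈ 28.267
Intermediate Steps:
w = -30
V(Q) = -2 (V(Q) = -2 + Q*0 = -2 + 0 = -2)
S(l, P) = 1/6 + l/30 (S(l, P) = (-5 - l)/(-30) = (-5 - l)*(-1/30) = 1/6 + l/30)
W = -848 (W = -6 - 842 = -848)
S(-6, V(6))*W = (1/6 + (1/30)*(-6))*(-848) = (1/6 - 1/5)*(-848) = -1/30*(-848) = 424/15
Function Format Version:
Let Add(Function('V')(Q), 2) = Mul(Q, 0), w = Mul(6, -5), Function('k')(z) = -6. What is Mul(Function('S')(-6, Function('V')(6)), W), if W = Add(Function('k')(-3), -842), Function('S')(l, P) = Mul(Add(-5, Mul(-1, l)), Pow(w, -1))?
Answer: Rational(424, 15) ≈ 28.267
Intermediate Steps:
w = -30
Function('V')(Q) = -2 (Function('V')(Q) = Add(-2, Mul(Q, 0)) = Add(-2, 0) = -2)
Function('S')(l, P) = Add(Rational(1, 6), Mul(Rational(1, 30), l)) (Function('S')(l, P) = Mul(Add(-5, Mul(-1, l)), Pow(-30, -1)) = Mul(Add(-5, Mul(-1, l)), Rational(-1, 30)) = Add(Rational(1, 6), Mul(Rational(1, 30), l)))
W = -848 (W = Add(-6, -842) = -848)
Mul(Function('S')(-6, Function('V')(6)), W) = Mul(Add(Rational(1, 6), Mul(Rational(1, 30), -6)), -848) = Mul(Add(Rational(1, 6), Rational(-1, 5)), -848) = Mul(Rational(-1, 30), -848) = Rational(424, 15)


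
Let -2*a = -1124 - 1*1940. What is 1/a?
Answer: 1/1532 ≈ 0.00065274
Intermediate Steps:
a = 1532 (a = -(-1124 - 1*1940)/2 = -(-1124 - 1940)/2 = -½*(-3064) = 1532)
1/a = 1/1532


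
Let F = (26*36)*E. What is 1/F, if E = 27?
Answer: 1/25272 ≈ 3.9569e-5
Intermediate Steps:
F = 25272 (F = (26*36)*27 = 936*27 = 25272)
1/F = 1/25272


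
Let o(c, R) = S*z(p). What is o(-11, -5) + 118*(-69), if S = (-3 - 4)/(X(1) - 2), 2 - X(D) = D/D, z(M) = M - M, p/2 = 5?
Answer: -8142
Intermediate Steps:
p = 10 (p = 2*5 = 10)
z(M) = 0
X(D) = 1 (X(D) = 2 - D/D = 2 - 1*1 = 2 - 1 = 1)
S = 7 (S = (-3 - 4)/(1 - 2) = -7/(-1) = -7*(-1) = 7)
o(c, R) = 0 (o(c, R) = 7*0 = 0)
o(-11, -5) + 118*(-69) = 0 + 118*(-69) = 0 - 8142 = -8142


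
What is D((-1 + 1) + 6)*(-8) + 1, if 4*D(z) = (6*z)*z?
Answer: -431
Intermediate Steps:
D(z) = 3*z**2/2 (D(z) = ((6*z)*z)/4 = (6*z**2)/4 = 3*z**2/2)
D((-1 + 1) + 6)*(-8) + 1 = (3*((-1 + 1) + 6)**2/2)*(-8) + 1 = (3*(0 + 6)**2/2)*(-8) + 1 = ((3/2)*6**2)*(-8) + 1 = ((3/2)*36)*(-8) + 1 = 54*(-8) + 1 = -432 + 1 = -431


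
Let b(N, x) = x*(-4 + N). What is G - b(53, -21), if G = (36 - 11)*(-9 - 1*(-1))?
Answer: 829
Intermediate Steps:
G = -200 (G = 25*(-9 + 1) = 25*(-8) = -200)
G - b(53, -21) = -200 - (-21)*(-4 + 53) = -200 - (-21)*49 = -200 - 1*(-1029) = -200 + 1029 = 829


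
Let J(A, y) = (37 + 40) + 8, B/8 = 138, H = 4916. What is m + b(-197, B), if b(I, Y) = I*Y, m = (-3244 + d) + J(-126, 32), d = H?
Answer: -215731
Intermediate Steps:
B = 1104 (B = 8*138 = 1104)
J(A, y) = 85 (J(A, y) = 77 + 8 = 85)
d = 4916
m = 1757 (m = (-3244 + 4916) + 85 = 1672 + 85 = 1757)
m + b(-197, B) = 1757 - 197*1104 = 1757 - 217488 = -215731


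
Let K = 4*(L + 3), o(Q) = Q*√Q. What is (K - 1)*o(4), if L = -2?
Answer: 24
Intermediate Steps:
o(Q) = Q^(3/2)
K = 4 (K = 4*(-2 + 3) = 4*1 = 4)
(K - 1)*o(4) = (4 - 1)*4^(3/2) = 3*8 = 24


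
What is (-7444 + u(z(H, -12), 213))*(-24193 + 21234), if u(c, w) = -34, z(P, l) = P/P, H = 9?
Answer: 22127402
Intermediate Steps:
z(P, l) = 1
(-7444 + u(z(H, -12), 213))*(-24193 + 21234) = (-7444 - 34)*(-24193 + 21234) = -7478*(-2959) = 22127402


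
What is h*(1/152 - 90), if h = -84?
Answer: 287259/38 ≈ 7559.4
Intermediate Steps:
h*(1/152 - 90) = -84*(1/152 - 90) = -84*(-13679/152) = 287259/38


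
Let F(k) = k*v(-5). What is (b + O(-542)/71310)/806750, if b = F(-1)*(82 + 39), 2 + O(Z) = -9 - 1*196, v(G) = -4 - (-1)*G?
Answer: 3697923/2739492500 ≈ 0.0013499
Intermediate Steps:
v(G) = -4 + G
F(k) = -9*k (F(k) = k*(-4 - 5) = k*(-9) = -9*k)
O(Z) = -207 (O(Z) = -2 + (-9 - 1*196) = -2 + (-9 - 196) = -2 - 205 = -207)
b = 1089 (b = (-9*(-1))*(82 + 39) = 9*121 = 1089)
(b + O(-542)/71310)/806750 = (1089 - 207/71310)/806750 = (1089 - 207*1/71310)*(1/806750) = (1089 - 69/23770)*(1/806750) = (25885461/23770)*(1/806750) = 3697923/2739492500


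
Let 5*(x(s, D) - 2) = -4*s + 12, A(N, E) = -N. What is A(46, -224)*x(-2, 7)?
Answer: -276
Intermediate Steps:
x(s, D) = 22/5 - 4*s/5 (x(s, D) = 2 + (-4*s + 12)/5 = 2 + (12 - 4*s)/5 = 2 + (12/5 - 4*s/5) = 22/5 - 4*s/5)
A(46, -224)*x(-2, 7) = (-1*46)*(22/5 - 4/5*(-2)) = -46*(22/5 + 8/5) = -46*6 = -276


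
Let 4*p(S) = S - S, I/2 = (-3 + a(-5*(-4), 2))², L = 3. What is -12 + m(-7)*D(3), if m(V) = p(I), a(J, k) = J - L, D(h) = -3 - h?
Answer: -12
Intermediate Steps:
a(J, k) = -3 + J (a(J, k) = J - 1*3 = J - 3 = -3 + J)
I = 392 (I = 2*(-3 + (-3 - 5*(-4)))² = 2*(-3 + (-3 + 20))² = 2*(-3 + 17)² = 2*14² = 2*196 = 392)
p(S) = 0 (p(S) = (S - S)/4 = (¼)*0 = 0)
m(V) = 0
-12 + m(-7)*D(3) = -12 + 0*(-3 - 1*3) = -12 + 0*(-3 - 3) = -12 + 0*(-6) = -12 + 0 = -12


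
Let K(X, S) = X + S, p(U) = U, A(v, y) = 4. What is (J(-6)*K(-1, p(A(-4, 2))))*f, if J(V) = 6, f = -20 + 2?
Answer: -324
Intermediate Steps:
f = -18
K(X, S) = S + X
(J(-6)*K(-1, p(A(-4, 2))))*f = (6*(4 - 1))*(-18) = (6*3)*(-18) = 18*(-18) = -324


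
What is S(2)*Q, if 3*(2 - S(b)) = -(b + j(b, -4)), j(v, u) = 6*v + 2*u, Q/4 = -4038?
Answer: -64608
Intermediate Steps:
Q = -16152 (Q = 4*(-4038) = -16152)
j(v, u) = 2*u + 6*v
S(b) = -⅔ + 7*b/3 (S(b) = 2 - (-1)*(b + (2*(-4) + 6*b))/3 = 2 - (-1)*(b + (-8 + 6*b))/3 = 2 - (-1)*(-8 + 7*b)/3 = 2 - (8 - 7*b)/3 = 2 + (-8/3 + 7*b/3) = -⅔ + 7*b/3)
S(2)*Q = (-⅔ + (7/3)*2)*(-16152) = (-⅔ + 14/3)*(-16152) = 4*(-16152) = -64608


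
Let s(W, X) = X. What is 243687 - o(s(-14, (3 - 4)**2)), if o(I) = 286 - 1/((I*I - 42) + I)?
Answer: 9736039/40 ≈ 2.4340e+5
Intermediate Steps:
o(I) = 286 - 1/(-42 + I + I**2) (o(I) = 286 - 1/((I**2 - 42) + I) = 286 - 1/((-42 + I**2) + I) = 286 - 1/(-42 + I + I**2))
243687 - o(s(-14, (3 - 4)**2)) = 243687 - (-12013 + 286*(3 - 4)**2 + 286*((3 - 4)**2)**2)/(-42 + (3 - 4)**2 + ((3 - 4)**2)**2) = 243687 - (-12013 + 286*(-1)**2 + 286*((-1)**2)**2)/(-42 + (-1)**2 + ((-1)**2)**2) = 243687 - (-12013 + 286*1 + 286*1**2)/(-42 + 1 + 1**2) = 243687 - (-12013 + 286 + 286*1)/(-42 + 1 + 1) = 243687 - (-12013 + 286 + 286)/(-40) = 243687 - (-1)*(-11441)/40 = 243687 - 1*11441/40 = 243687 - 11441/40 = 9736039/40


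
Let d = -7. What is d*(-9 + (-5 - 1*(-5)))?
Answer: 63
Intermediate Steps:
d*(-9 + (-5 - 1*(-5))) = -7*(-9 + (-5 - 1*(-5))) = -7*(-9 + (-5 + 5)) = -7*(-9 + 0) = -7*(-9) = 63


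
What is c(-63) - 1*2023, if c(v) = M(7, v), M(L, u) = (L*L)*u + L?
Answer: -5103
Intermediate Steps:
M(L, u) = L + u*L**2 (M(L, u) = L**2*u + L = u*L**2 + L = L + u*L**2)
c(v) = 7 + 49*v (c(v) = 7*(1 + 7*v) = 7 + 49*v)
c(-63) - 1*2023 = (7 + 49*(-63)) - 1*2023 = (7 - 3087) - 2023 = -3080 - 2023 = -5103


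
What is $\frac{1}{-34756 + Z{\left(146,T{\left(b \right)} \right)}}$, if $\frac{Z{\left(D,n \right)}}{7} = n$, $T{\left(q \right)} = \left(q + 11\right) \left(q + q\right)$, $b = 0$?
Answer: $- \frac{1}{34756} \approx -2.8772 \cdot 10^{-5}$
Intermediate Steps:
$T{\left(q \right)} = 2 q \left(11 + q\right)$ ($T{\left(q \right)} = \left(11 + q\right) 2 q = 2 q \left(11 + q\right)$)
$Z{\left(D,n \right)} = 7 n$
$\frac{1}{-34756 + Z{\left(146,T{\left(b \right)} \right)}} = \frac{1}{-34756 + 7 \cdot 2 \cdot 0 \left(11 + 0\right)} = \frac{1}{-34756 + 7 \cdot 2 \cdot 0 \cdot 11} = \frac{1}{-34756 + 7 \cdot 0} = \frac{1}{-34756 + 0} = \frac{1}{-34756} = - \frac{1}{34756}$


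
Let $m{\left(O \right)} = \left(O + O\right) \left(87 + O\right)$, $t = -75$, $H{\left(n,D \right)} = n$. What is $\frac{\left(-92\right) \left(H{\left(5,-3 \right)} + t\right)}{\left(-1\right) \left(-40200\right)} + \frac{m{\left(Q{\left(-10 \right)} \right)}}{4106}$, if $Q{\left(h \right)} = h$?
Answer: $- \frac{443317}{2063265} \approx -0.21486$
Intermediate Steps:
$m{\left(O \right)} = 2 O \left(87 + O\right)$
$\frac{\left(-92\right) \left(H{\left(5,-3 \right)} + t\right)}{\left(-1\right) \left(-40200\right)} + \frac{m{\left(Q{\left(-10 \right)} \right)}}{4106} = \frac{\left(-92\right) \left(5 - 75\right)}{\left(-1\right) \left(-40200\right)} + \frac{2 \left(-10\right) \left(87 - 10\right)}{4106} = \frac{\left(-92\right) \left(-70\right)}{40200} + 2 \left(-10\right) 77 \cdot \frac{1}{4106} = 6440 \cdot \frac{1}{40200} - \frac{770}{2053} = \frac{161}{1005} - \frac{770}{2053} = - \frac{443317}{2063265}$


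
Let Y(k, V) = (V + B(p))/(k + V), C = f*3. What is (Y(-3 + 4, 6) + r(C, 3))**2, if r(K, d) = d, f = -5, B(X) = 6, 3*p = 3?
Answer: 1089/49 ≈ 22.224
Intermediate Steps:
p = 1 (p = (1/3)*3 = 1)
C = -15 (C = -5*3 = -15)
Y(k, V) = (6 + V)/(V + k) (Y(k, V) = (V + 6)/(k + V) = (6 + V)/(V + k))
(Y(-3 + 4, 6) + r(C, 3))**2 = ((6 + 6)/(6 + (-3 + 4)) + 3)**2 = (12/(6 + 1) + 3)**2 = (12/7 + 3)**2 = (33/7)**2 = 1089/49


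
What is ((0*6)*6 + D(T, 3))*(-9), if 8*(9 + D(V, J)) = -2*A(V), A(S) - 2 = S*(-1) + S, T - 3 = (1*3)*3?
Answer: 171/2 ≈ 85.500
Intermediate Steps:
T = 12 (T = 3 + (1*3)*3 = 3 + 3*3 = 3 + 9 = 12)
A(S) = 2 (A(S) = 2 + (S*(-1) + S) = 2 + (-S + S) = 2 + 0 = 2)
D(V, J) = -19/2 (D(V, J) = -9 + (-2*2)/8 = -9 + (1/8)*(-4) = -9 - 1/2 = -19/2)
((0*6)*6 + D(T, 3))*(-9) = ((0*6)*6 - 19/2)*(-9) = (0*6 - 19/2)*(-9) = (0 - 19/2)*(-9) = -19/2*(-9) = 171/2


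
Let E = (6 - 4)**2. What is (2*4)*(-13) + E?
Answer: -100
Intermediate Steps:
E = 4 (E = 2**2 = 4)
(2*4)*(-13) + E = (2*4)*(-13) + 4 = 8*(-13) + 4 = -104 + 4 = -100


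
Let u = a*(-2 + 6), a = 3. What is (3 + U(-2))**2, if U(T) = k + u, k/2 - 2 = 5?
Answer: 841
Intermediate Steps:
k = 14 (k = 4 + 2*5 = 4 + 10 = 14)
u = 12 (u = 3*(-2 + 6) = 3*4 = 12)
U(T) = 26 (U(T) = 14 + 12 = 26)
(3 + U(-2))**2 = (3 + 26)**2 = 29**2 = 841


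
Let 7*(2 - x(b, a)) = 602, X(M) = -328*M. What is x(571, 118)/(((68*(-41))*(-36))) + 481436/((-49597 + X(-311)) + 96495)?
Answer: 2012844181/622724892 ≈ 3.2323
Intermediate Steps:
x(b, a) = -84 (x(b, a) = 2 - ⅐*602 = 2 - 86 = -84)
x(571, 118)/(((68*(-41))*(-36))) + 481436/((-49597 + X(-311)) + 96495) = -84/((68*(-41))*(-36)) + 481436/((-49597 - 328*(-311)) + 96495) = -84/((-2788*(-36))) + 481436/((-49597 + 102008) + 96495) = -84/100368 + 481436/(52411 + 96495) = -84*1/100368 + 481436/148906 = -7/8364 + 481436*(1/148906) = -7/8364 + 240718/74453 = 2012844181/622724892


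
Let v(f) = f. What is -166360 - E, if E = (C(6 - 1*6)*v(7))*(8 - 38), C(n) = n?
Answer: -166360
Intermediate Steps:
E = 0 (E = ((6 - 1*6)*7)*(8 - 38) = ((6 - 6)*7)*(-30) = (0*7)*(-30) = 0*(-30) = 0)
-166360 - E = -166360 - 1*0 = -166360 + 0 = -166360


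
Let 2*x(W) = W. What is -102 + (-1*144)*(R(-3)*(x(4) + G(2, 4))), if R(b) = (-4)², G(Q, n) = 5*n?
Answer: -50790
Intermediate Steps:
x(W) = W/2
R(b) = 16
-102 + (-1*144)*(R(-3)*(x(4) + G(2, 4))) = -102 + (-1*144)*(16*((½)*4 + 5*4)) = -102 - 2304*(2 + 20) = -102 - 2304*22 = -102 - 144*352 = -102 - 50688 = -50790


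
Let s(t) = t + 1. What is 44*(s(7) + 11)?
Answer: 836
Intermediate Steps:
s(t) = 1 + t
44*(s(7) + 11) = 44*((1 + 7) + 11) = 44*(8 + 11) = 44*19 = 836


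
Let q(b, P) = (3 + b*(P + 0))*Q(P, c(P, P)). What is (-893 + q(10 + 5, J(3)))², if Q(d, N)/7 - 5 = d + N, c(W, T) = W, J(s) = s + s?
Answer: 103510276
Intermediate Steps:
J(s) = 2*s
Q(d, N) = 35 + 7*N + 7*d (Q(d, N) = 35 + 7*(d + N) = 35 + 7*(N + d) = 35 + (7*N + 7*d) = 35 + 7*N + 7*d)
q(b, P) = (3 + P*b)*(35 + 14*P) (q(b, P) = (3 + b*(P + 0))*(35 + 7*P + 7*P) = (3 + b*P)*(35 + 14*P) = (3 + P*b)*(35 + 14*P))
(-893 + q(10 + 5, J(3)))² = (-893 + 7*(3 + (2*3)*(10 + 5))*(5 + 2*(2*3)))² = (-893 + 7*(3 + 6*15)*(5 + 2*6))² = (-893 + 7*(3 + 90)*(5 + 12))² = (-893 + 7*93*17)² = (-893 + 11067)² = 10174² = 103510276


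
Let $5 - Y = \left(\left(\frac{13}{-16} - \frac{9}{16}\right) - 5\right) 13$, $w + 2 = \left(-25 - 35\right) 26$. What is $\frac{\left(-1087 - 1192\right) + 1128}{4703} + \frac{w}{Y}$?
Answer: $- \frac{59577841}{3306209} \approx -18.02$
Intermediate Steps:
$w = -1562$ ($w = -2 + \left(-25 - 35\right) 26 = -2 - 1560 = -1562$)
$Y = \frac{703}{8}$ ($Y = 5 - \left(\left(\frac{13}{-16} - \frac{9}{16}\right) - 5\right) 13 = 5 - \left(\left(13 \left(- \frac{1}{16}\right) - \frac{9}{16}\right) - 5\right) 13 = 5 - \left(\left(- \frac{13}{16} - \frac{9}{16}\right) - 5\right) 13 = 5 - \left(- \frac{11}{8} - 5\right) 13 = 5 - \left(- \frac{51}{8}\right) 13 = 5 - - \frac{663}{8} = 5 + \frac{663}{8} = \frac{703}{8} \approx 87.875$)
$\frac{\left(-1087 - 1192\right) + 1128}{4703} + \frac{w}{Y} = \frac{\left(-1087 - 1192\right) + 1128}{4703} - \frac{1562}{\frac{703}{8}} = \left(-2279 + 1128\right) \frac{1}{4703} - \frac{12496}{703} = \left(-1151\right) \frac{1}{4703} - \frac{12496}{703} = - \frac{1151}{4703} - \frac{12496}{703} = - \frac{59577841}{3306209}$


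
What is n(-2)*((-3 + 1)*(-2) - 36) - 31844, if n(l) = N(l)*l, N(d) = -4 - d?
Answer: -31972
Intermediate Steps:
n(l) = l*(-4 - l) (n(l) = (-4 - l)*l = l*(-4 - l))
n(-2)*((-3 + 1)*(-2) - 36) - 31844 = (-1*(-2)*(4 - 2))*((-3 + 1)*(-2) - 36) - 31844 = (-1*(-2)*2)*(-2*(-2) - 36) - 31844 = 4*(4 - 36) - 31844 = 4*(-32) - 31844 = -128 - 31844 = -31972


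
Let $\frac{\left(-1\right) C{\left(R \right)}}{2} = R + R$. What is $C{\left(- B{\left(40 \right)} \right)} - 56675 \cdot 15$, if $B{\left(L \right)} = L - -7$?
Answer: $-849937$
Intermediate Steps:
$B{\left(L \right)} = 7 + L$ ($B{\left(L \right)} = L + 7 = 7 + L$)
$C{\left(R \right)} = - 4 R$ ($C{\left(R \right)} = - 2 \left(R + R\right) = - 2 \cdot 2 R = - 4 R$)
$C{\left(- B{\left(40 \right)} \right)} - 56675 \cdot 15 = - 4 \left(- (7 + 40)\right) - 56675 \cdot 15 = - 4 \left(\left(-1\right) 47\right) - 850125 = \left(-4\right) \left(-47\right) - 850125 = 188 - 850125 = -849937$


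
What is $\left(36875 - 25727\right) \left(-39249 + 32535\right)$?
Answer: $-74847672$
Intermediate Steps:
$\left(36875 - 25727\right) \left(-39249 + 32535\right) = 11148 \left(-6714\right) = -74847672$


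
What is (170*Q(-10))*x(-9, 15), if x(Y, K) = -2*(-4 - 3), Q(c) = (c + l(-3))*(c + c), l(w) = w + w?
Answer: 761600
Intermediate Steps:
l(w) = 2*w
Q(c) = 2*c*(-6 + c) (Q(c) = (c + 2*(-3))*(c + c) = (c - 6)*(2*c) = (-6 + c)*(2*c) = 2*c*(-6 + c))
x(Y, K) = 14 (x(Y, K) = -2*(-7) = 14)
(170*Q(-10))*x(-9, 15) = (170*(2*(-10)*(-6 - 10)))*14 = (170*(2*(-10)*(-16)))*14 = (170*320)*14 = 54400*14 = 761600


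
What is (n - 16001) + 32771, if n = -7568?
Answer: 9202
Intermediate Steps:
(n - 16001) + 32771 = (-7568 - 16001) + 32771 = -23569 + 32771 = 9202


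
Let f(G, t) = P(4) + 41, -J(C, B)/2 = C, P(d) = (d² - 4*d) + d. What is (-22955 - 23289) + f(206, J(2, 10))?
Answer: -46199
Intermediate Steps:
P(d) = d² - 3*d
J(C, B) = -2*C
f(G, t) = 45 (f(G, t) = 4*(-3 + 4) + 41 = 4*1 + 41 = 4 + 41 = 45)
(-22955 - 23289) + f(206, J(2, 10)) = (-22955 - 23289) + 45 = -46244 + 45 = -46199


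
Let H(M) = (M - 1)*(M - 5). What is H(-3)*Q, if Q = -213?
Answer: -6816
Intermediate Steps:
H(M) = (-1 + M)*(-5 + M)
H(-3)*Q = (5 + (-3)² - 6*(-3))*(-213) = (5 + 9 + 18)*(-213) = 32*(-213) = -6816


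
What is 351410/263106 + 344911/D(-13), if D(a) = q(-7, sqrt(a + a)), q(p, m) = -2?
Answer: -45373725373/263106 ≈ -1.7245e+5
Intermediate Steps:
D(a) = -2
351410/263106 + 344911/D(-13) = 351410/263106 + 344911/(-2) = 351410*(1/263106) + 344911*(-1/2) = 175705/131553 - 344911/2 = -45373725373/263106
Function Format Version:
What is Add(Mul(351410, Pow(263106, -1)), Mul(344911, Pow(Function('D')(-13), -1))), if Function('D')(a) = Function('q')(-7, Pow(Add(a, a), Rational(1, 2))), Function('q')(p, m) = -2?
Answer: Rational(-45373725373, 263106) ≈ -1.7245e+5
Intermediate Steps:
Function('D')(a) = -2
Add(Mul(351410, Pow(263106, -1)), Mul(344911, Pow(Function('D')(-13), -1))) = Add(Mul(351410, Pow(263106, -1)), Mul(344911, Pow(-2, -1))) = Add(Mul(351410, Rational(1, 263106)), Mul(344911, Rational(-1, 2))) = Add(Rational(175705, 131553), Rational(-344911, 2)) = Rational(-45373725373, 263106)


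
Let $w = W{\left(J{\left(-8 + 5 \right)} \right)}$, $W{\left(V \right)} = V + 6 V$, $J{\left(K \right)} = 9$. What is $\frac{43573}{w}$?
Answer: $\frac{43573}{63} \approx 691.63$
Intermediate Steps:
$W{\left(V \right)} = 7 V$
$w = 63$ ($w = 7 \cdot 9 = 63$)
$\frac{43573}{w} = \frac{43573}{63}$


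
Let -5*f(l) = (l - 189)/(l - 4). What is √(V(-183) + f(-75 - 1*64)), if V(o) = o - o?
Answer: 2*I*√58630/715 ≈ 0.6773*I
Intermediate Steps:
V(o) = 0
f(l) = -(-189 + l)/(5*(-4 + l)) (f(l) = -(l - 189)/(5*(l - 4)) = -(-189 + l)/(5*(-4 + l)))
√(V(-183) + f(-75 - 1*64)) = √(0 + (189 - (-75 - 1*64))/(5*(-4 + (-75 - 1*64)))) = √(0 + (189 - (-75 - 64))/(5*(-4 + (-75 - 64)))) = √(0 + (189 - 1*(-139))/(5*(-4 - 139))) = √(0 + (⅕)*(189 + 139)/(-143)) = √(0 + (⅕)*(-1/143)*328) = √(0 - 328/715) = √(-328/715) = 2*I*√58630/715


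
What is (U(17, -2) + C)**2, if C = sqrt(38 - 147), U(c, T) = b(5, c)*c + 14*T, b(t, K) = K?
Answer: (261 + I*sqrt(109))**2 ≈ 68012.0 + 5449.8*I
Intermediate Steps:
U(c, T) = c**2 + 14*T (U(c, T) = c*c + 14*T = c**2 + 14*T)
C = I*sqrt(109) (C = sqrt(-109) = I*sqrt(109) ≈ 10.44*I)
(U(17, -2) + C)**2 = ((17**2 + 14*(-2)) + I*sqrt(109))**2 = ((289 - 28) + I*sqrt(109))**2 = (261 + I*sqrt(109))**2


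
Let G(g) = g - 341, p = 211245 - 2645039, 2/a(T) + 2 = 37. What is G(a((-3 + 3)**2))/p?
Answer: 11933/85182790 ≈ 0.00014009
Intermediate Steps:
a(T) = 2/35 (a(T) = 2/(-2 + 37) = 2/35)
p = -2433794
G(g) = -341 + g
G(a((-3 + 3)**2))/p = (-341 + 2/35)/(-2433794) = -11933/35*(-1/2433794) = 11933/85182790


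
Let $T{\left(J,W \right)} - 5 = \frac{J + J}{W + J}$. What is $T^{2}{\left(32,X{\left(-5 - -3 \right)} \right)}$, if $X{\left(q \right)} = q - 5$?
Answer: $\frac{35721}{625} \approx 57.154$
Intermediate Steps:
$X{\left(q \right)} = -5 + q$
$T{\left(J,W \right)} = 5 + \frac{2 J}{J + W}$ ($T{\left(J,W \right)} = 5 + \frac{J + J}{W + J} = 5 + \frac{2 J}{J + W}$)
$T^{2}{\left(32,X{\left(-5 - -3 \right)} \right)} = \left(\frac{5 \left(-5 - 2\right) + 7 \cdot 32}{32 - 7}\right)^{2} = \left(\frac{5 \left(-5 + \left(-5 + 3\right)\right) + 224}{32 + \left(-5 + \left(-5 + 3\right)\right)}\right)^{2} = \left(\frac{5 \left(-5 - 2\right) + 224}{32 - 7}\right)^{2} = \left(\frac{5 \left(-7\right) + 224}{32 - 7}\right)^{2} = \left(\frac{-35 + 224}{25}\right)^{2} = \left(\frac{1}{25} \cdot 189\right)^{2} = \left(\frac{189}{25}\right)^{2} = \frac{35721}{625}$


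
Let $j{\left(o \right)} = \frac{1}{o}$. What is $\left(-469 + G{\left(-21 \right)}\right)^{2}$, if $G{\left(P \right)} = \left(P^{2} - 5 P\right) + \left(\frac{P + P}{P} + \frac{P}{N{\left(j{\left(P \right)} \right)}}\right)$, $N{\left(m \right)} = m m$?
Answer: $84309124$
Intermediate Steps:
$N{\left(m \right)} = m^{2}$
$G{\left(P \right)} = 2 + P^{2} + P^{3} - 5 P$ ($G{\left(P \right)} = \left(P^{2} - 5 P\right) + \left(\frac{P + P}{P} + \frac{P}{\left(\frac{1}{P}\right)^{2}}\right) = \left(P^{2} - 5 P\right) + \left(\frac{2 P}{P} + \frac{P}{\frac{1}{P^{2}}}\right) = \left(P^{2} - 5 P\right) + \left(2 + P P^{2}\right) = \left(P^{2} - 5 P\right) + \left(2 + P^{3}\right) = 2 + P^{2} + P^{3} - 5 P$)
$\left(-469 + G{\left(-21 \right)}\right)^{2} = \left(-469 + \left(2 + \left(-21\right)^{2} + \left(-21\right)^{3} - -105\right)\right)^{2} = \left(-469 + \left(2 + 441 - 9261 + 105\right)\right)^{2} = \left(-469 - 8713\right)^{2} = \left(-9182\right)^{2} = 84309124$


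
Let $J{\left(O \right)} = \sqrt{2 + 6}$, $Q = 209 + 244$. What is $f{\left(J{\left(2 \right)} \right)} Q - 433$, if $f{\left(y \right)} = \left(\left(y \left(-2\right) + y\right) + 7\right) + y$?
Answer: $2738$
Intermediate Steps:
$Q = 453$
$J{\left(O \right)} = 2 \sqrt{2}$ ($J{\left(O \right)} = \sqrt{8} = 2 \sqrt{2}$)
$f{\left(y \right)} = 7$ ($f{\left(y \right)} = \left(\left(- 2 y + y\right) + 7\right) + y = \left(- y + 7\right) + y = \left(7 - y\right) + y = 7$)
$f{\left(J{\left(2 \right)} \right)} Q - 433 = 7 \cdot 453 - 433 = 3171 - 433 = 2738$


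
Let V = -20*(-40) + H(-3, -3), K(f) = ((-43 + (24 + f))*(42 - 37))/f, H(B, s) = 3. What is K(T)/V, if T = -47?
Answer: 30/3431 ≈ 0.0087438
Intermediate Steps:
K(f) = (-95 + 5*f)/f (K(f) = ((-19 + f)*5)/f = (-95 + 5*f)/f)
V = 803 (V = -20*(-40) + 3 = 800 + 3 = 803)
K(T)/V = (5 - 95/(-47))/803 = (5 - 95*(-1/47))*(1/803) = (5 + 95/47)*(1/803) = (330/47)*(1/803) = 30/3431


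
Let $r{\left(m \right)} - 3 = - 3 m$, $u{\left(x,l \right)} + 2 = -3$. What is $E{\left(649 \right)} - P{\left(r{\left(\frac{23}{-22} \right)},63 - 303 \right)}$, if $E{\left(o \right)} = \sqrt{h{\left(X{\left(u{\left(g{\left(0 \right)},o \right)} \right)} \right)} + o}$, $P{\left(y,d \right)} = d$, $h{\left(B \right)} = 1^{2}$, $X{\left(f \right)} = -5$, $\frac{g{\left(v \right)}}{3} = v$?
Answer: $240 + 5 \sqrt{26} \approx 265.5$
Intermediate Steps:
$g{\left(v \right)} = 3 v$
$u{\left(x,l \right)} = -5$ ($u{\left(x,l \right)} = -2 - 3 = -5$)
$r{\left(m \right)} = 3 - 3 m$
$h{\left(B \right)} = 1$
$E{\left(o \right)} = \sqrt{1 + o}$
$E{\left(649 \right)} - P{\left(r{\left(\frac{23}{-22} \right)},63 - 303 \right)} = \sqrt{1 + 649} - \left(63 - 303\right) = \sqrt{650} - -240 = 5 \sqrt{26} + 240 = 240 + 5 \sqrt{26}$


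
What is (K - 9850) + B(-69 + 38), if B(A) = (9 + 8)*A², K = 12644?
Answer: 19131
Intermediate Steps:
B(A) = 17*A²
(K - 9850) + B(-69 + 38) = (12644 - 9850) + 17*(-69 + 38)² = 2794 + 17*(-31)² = 2794 + 17*961 = 2794 + 16337 = 19131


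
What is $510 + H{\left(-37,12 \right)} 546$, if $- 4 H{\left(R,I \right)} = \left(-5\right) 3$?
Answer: $\frac{5115}{2} \approx 2557.5$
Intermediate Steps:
$H{\left(R,I \right)} = \frac{15}{4}$ ($H{\left(R,I \right)} = - \frac{\left(-5\right) 3}{4} = \left(- \frac{1}{4}\right) \left(-15\right) = \frac{15}{4}$)
$510 + H{\left(-37,12 \right)} 546 = 510 + \frac{15}{4} \cdot 546 = 510 + \frac{4095}{2} = \frac{5115}{2}$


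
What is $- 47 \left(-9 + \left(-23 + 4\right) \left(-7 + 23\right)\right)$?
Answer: $14711$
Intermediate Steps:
$- 47 \left(-9 + \left(-23 + 4\right) \left(-7 + 23\right)\right) = - 47 \left(-9 - 304\right) = \left(-47\right) \left(-313\right) = 14711$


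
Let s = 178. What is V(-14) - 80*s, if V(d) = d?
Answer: -14254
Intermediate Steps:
V(-14) - 80*s = -14 - 80*178 = -14 - 14240 = -14254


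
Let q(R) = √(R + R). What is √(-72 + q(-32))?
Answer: 2*√(-18 + 2*I) ≈ 0.47068 + 8.4983*I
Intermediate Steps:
q(R) = √2*√R (q(R) = √(2*R) = √2*√R)
√(-72 + q(-32)) = √(-72 + √2*√(-32)) = √(-72 + √2*(4*I*√2)) = √(-72 + 8*I)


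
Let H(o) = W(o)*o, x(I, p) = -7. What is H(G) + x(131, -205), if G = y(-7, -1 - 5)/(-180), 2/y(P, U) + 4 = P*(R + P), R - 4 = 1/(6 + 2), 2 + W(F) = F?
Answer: -235839719/33698025 ≈ -6.9986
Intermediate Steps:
W(F) = -2 + F
R = 33/8 (R = 4 + 1/(6 + 2) = 4 + 1/8 = 4 + ⅛ = 33/8 ≈ 4.1250)
y(P, U) = 2/(-4 + P*(33/8 + P))
G = -4/5805 (G = (16/(-32 + 8*(-7)² + 33*(-7)))/(-180) = (16/(-32 + 8*49 - 231))*(-1/180) = (16/(-32 + 392 - 231))*(-1/180) = (16/129)*(-1/180) = -4/5805 ≈ -0.00068906)
H(o) = o*(-2 + o) (H(o) = (-2 + o)*o = o*(-2 + o))
H(G) + x(131, -205) = -4*(-2 - 4/5805)/5805 - 7 = -4/5805*(-11614/5805) - 7 = 46456/33698025 - 7 = -235839719/33698025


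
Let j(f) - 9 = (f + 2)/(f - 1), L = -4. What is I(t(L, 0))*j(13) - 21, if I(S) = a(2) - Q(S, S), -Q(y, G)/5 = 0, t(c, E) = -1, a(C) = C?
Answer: -1/2 ≈ -0.50000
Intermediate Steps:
Q(y, G) = 0 (Q(y, G) = -5*0 = 0)
j(f) = 9 + (2 + f)/(-1 + f) (j(f) = 9 + (f + 2)/(f - 1) = 9 + (2 + f)/(-1 + f))
I(S) = 2 (I(S) = 2 - 1*0 = 2 + 0 = 2)
I(t(L, 0))*j(13) - 21 = 2*((-7 + 10*13)/(-1 + 13)) - 21 = 2*((-7 + 130)/12) - 21 = 2*((1/12)*123) - 21 = 2*(41/4) - 21 = 41/2 - 21 = -1/2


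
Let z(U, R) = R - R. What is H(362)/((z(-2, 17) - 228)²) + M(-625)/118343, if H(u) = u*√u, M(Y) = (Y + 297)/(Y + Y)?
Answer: 164/73964375 + 181*√362/25992 ≈ 0.13250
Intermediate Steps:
z(U, R) = 0
M(Y) = (297 + Y)/(2*Y) (M(Y) = (297 + Y)/((2*Y)) = (297 + Y)*(1/(2*Y)) = (297 + Y)/(2*Y))
H(u) = u^(3/2)
H(362)/((z(-2, 17) - 228)²) + M(-625)/118343 = 362^(3/2)/((0 - 228)²) + ((½)*(297 - 625)/(-625))/118343 = (362*√362)/((-228)²) + ((½)*(-1/625)*(-328))*(1/118343) = (362*√362)/51984 + (164/625)*(1/118343) = (362*√362)*(1/51984) + 164/73964375 = 181*√362/25992 + 164/73964375 = 164/73964375 + 181*√362/25992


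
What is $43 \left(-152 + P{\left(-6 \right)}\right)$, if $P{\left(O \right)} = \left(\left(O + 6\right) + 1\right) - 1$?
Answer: $-6536$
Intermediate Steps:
$P{\left(O \right)} = 6 + O$ ($P{\left(O \right)} = \left(\left(6 + O\right) + 1\right) - 1 = \left(7 + O\right) - 1 = 6 + O$)
$43 \left(-152 + P{\left(-6 \right)}\right) = 43 \left(-152 + \left(6 - 6\right)\right) = 43 \left(-152 + 0\right) = 43 \left(-152\right) = -6536$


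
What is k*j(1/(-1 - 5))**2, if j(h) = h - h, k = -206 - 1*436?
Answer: 0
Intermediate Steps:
k = -642 (k = -206 - 436 = -642)
j(h) = 0
k*j(1/(-1 - 5))**2 = -642*0**2 = -642*0 = 0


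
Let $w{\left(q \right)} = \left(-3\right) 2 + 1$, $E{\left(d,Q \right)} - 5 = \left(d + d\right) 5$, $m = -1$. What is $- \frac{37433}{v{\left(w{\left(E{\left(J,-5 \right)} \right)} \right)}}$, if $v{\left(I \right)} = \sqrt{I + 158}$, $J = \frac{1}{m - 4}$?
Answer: $- \frac{37433 \sqrt{17}}{51} \approx -3026.3$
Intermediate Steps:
$J = - \frac{1}{5}$ ($J = \frac{1}{-1 - 4} = \frac{1}{-5} = - \frac{1}{5} \approx -0.2$)
$E{\left(d,Q \right)} = 5 + 10 d$ ($E{\left(d,Q \right)} = 5 + \left(d + d\right) 5 = 5 + 2 d 5 = 5 + 10 d$)
$w{\left(q \right)} = -5$ ($w{\left(q \right)} = -6 + 1 = -5$)
$v{\left(I \right)} = \sqrt{158 + I}$
$- \frac{37433}{v{\left(w{\left(E{\left(J,-5 \right)} \right)} \right)}} = - \frac{37433}{\sqrt{158 - 5}} = - \frac{37433}{\sqrt{153}} = - \frac{37433}{3 \sqrt{17}} = - 37433 \frac{\sqrt{17}}{51} = - \frac{37433 \sqrt{17}}{51}$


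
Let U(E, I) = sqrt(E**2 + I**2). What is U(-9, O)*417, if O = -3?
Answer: 1251*sqrt(10) ≈ 3956.0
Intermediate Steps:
U(-9, O)*417 = sqrt((-9)**2 + (-3)**2)*417 = sqrt(81 + 9)*417 = sqrt(90)*417 = (3*sqrt(10))*417 = 1251*sqrt(10)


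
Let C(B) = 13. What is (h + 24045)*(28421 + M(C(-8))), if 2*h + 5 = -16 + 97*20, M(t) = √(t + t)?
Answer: 1421305789/2 + 50009*√26/2 ≈ 7.1078e+8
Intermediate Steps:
M(t) = √2*√t (M(t) = √(2*t) = √2*√t)
h = 1919/2 (h = -5/2 + (-16 + 97*20)/2 = -5/2 + (-16 + 1940)/2 = -5/2 + (½)*1924 = -5/2 + 962 = 1919/2 ≈ 959.50)
(h + 24045)*(28421 + M(C(-8))) = (1919/2 + 24045)*(28421 + √2*√13) = 50009*(28421 + √26)/2 = 1421305789/2 + 50009*√26/2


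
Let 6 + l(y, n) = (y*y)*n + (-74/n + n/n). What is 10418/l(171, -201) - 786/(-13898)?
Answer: 224862865857/4104658154414 ≈ 0.054782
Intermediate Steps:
l(y, n) = -5 - 74/n + n*y² (l(y, n) = -6 + ((y*y)*n + (-74/n + n/n)) = -6 + (y²*n + (-74/n + 1)) = -6 + (n*y² + (1 - 74/n)) = -6 + (1 - 74/n + n*y²) = -5 - 74/n + n*y²)
10418/l(171, -201) - 786/(-13898) = 10418/(-5 - 74/(-201) - 201*171²) - 786/(-13898) = 10418/(-5 - 74*(-1/201) - 201*29241) - 786*(-1/13898) = 10418/(-5 + 74/201 - 5877441) + 393/6949 = 10418/(-1181366572/201) + 393/6949 = 10418*(-201/1181366572) + 393/6949 = -1047009/590683286 + 393/6949 = 224862865857/4104658154414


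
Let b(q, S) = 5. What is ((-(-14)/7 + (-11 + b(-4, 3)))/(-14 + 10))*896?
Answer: 896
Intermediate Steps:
((-(-14)/7 + (-11 + b(-4, 3)))/(-14 + 10))*896 = ((-(-14)/7 + (-11 + 5))/(-14 + 10))*896 = ((-(-14)/7 - 6)/(-4))*896 = ((-1*(-2) - 6)*(-1/4))*896 = ((2 - 6)*(-1/4))*896 = -4*(-1/4)*896 = 1*896 = 896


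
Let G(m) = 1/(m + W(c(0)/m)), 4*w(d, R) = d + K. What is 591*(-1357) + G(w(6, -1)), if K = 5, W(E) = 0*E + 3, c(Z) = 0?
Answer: -18445697/23 ≈ -8.0199e+5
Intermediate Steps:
W(E) = 3 (W(E) = 0 + 3 = 3)
w(d, R) = 5/4 + d/4 (w(d, R) = (d + 5)/4 = (5 + d)/4 = 5/4 + d/4)
G(m) = 1/(3 + m) (G(m) = 1/(m + 3) = 1/(3 + m))
591*(-1357) + G(w(6, -1)) = 591*(-1357) + 1/(3 + (5/4 + (¼)*6)) = -801987 + 1/(3 + (5/4 + 3/2)) = -801987 + 1/(3 + 11/4) = -801987 + 1/(23/4) = -801987 + 4/23 = -18445697/23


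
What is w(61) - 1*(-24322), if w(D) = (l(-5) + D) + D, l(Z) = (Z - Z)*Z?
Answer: 24444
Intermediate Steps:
l(Z) = 0 (l(Z) = 0*Z = 0)
w(D) = 2*D (w(D) = (0 + D) + D = D + D = 2*D)
w(61) - 1*(-24322) = 2*61 - 1*(-24322) = 122 + 24322 = 24444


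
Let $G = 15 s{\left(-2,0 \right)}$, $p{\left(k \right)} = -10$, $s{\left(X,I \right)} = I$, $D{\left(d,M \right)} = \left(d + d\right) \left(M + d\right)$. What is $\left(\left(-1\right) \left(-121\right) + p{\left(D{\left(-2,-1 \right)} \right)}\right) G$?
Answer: $0$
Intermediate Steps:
$D{\left(d,M \right)} = 2 d \left(M + d\right)$
$G = 0$ ($G = 15 \cdot 0 = 0$)
$\left(\left(-1\right) \left(-121\right) + p{\left(D{\left(-2,-1 \right)} \right)}\right) G = \left(\left(-1\right) \left(-121\right) - 10\right) 0 = \left(121 - 10\right) 0 = 111 \cdot 0 = 0$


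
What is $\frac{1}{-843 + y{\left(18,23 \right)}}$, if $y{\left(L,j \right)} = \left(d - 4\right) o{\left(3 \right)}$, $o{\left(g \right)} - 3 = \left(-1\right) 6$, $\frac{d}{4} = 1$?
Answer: $- \frac{1}{843} \approx -0.0011862$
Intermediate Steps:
$d = 4$ ($d = 4 \cdot 1 = 4$)
$o{\left(g \right)} = -3$ ($o{\left(g \right)} = 3 - 6 = -3$)
$y{\left(L,j \right)} = 0$ ($y{\left(L,j \right)} = \left(4 - 4\right) \left(-3\right) = 0 \left(-3\right) = 0$)
$\frac{1}{-843 + y{\left(18,23 \right)}} = \frac{1}{-843 + 0} = \frac{1}{-843} = - \frac{1}{843}$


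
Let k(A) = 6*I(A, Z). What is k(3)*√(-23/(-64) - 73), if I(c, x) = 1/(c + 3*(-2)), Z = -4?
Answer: -I*√4649/4 ≈ -17.046*I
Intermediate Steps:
I(c, x) = 1/(-6 + c) (I(c, x) = 1/(c - 6) = 1/(-6 + c))
k(A) = 6/(-6 + A)
k(3)*√(-23/(-64) - 73) = (6/(-6 + 3))*√(-23/(-64) - 73) = (6/(-3))*√(-23*(-1/64) - 73) = (6*(-⅓))*√(23/64 - 73) = -I*√4649/4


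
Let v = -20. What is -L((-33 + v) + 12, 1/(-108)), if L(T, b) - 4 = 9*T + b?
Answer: 39421/108 ≈ 365.01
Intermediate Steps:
L(T, b) = 4 + b + 9*T (L(T, b) = 4 + (9*T + b) = 4 + (b + 9*T) = 4 + b + 9*T)
-L((-33 + v) + 12, 1/(-108)) = -(4 + 1/(-108) + 9*((-33 - 20) + 12)) = -(4 - 1/108 + 9*(-53 + 12)) = -(4 - 1/108 + 9*(-41)) = -(4 - 1/108 - 369) = -1*(-39421/108) = 39421/108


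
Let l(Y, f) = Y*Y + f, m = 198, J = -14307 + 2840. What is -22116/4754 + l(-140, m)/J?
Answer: -173861932/27257059 ≈ -6.3786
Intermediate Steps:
J = -11467
l(Y, f) = f + Y**2 (l(Y, f) = Y**2 + f = f + Y**2)
-22116/4754 + l(-140, m)/J = -22116/4754 + (198 + (-140)**2)/(-11467) = -22116*1/4754 + (198 + 19600)*(-1/11467) = -11058/2377 + 19798*(-1/11467) = -11058/2377 - 19798/11467 = -173861932/27257059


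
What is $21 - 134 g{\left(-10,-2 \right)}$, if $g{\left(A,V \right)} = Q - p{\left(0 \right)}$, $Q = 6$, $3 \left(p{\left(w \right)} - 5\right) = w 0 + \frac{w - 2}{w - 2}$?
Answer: $- \frac{205}{3} \approx -68.333$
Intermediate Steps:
$p{\left(w \right)} = \frac{16}{3}$ ($p{\left(w \right)} = 5 + \frac{w 0 + \frac{w - 2}{w - 2}}{3} = 5 + \frac{0 + \frac{-2 + w}{-2 + w}}{3} = 5 + \frac{0 + 1}{3} = 5 + \frac{1}{3} \cdot 1 = 5 + \frac{1}{3} = \frac{16}{3}$)
$g{\left(A,V \right)} = \frac{2}{3}$ ($g{\left(A,V \right)} = 6 - \frac{16}{3} = \frac{2}{3}$)
$21 - 134 g{\left(-10,-2 \right)} = 21 - \frac{268}{3} = - \frac{205}{3}$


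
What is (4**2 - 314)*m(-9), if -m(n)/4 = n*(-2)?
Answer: 21456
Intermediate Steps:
m(n) = 8*n (m(n) = -4*n*(-2) = -(-8)*n = 8*n)
(4**2 - 314)*m(-9) = (4**2 - 314)*(8*(-9)) = (16 - 314)*(-72) = -298*(-72) = 21456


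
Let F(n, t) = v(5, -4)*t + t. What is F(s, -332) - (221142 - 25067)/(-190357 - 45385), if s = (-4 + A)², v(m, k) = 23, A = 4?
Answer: -1878196181/235742 ≈ -7967.2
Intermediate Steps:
s = 0 (s = (-4 + 4)² = 0² = 0)
F(n, t) = 24*t (F(n, t) = 23*t + t = 24*t)
F(s, -332) - (221142 - 25067)/(-190357 - 45385) = 24*(-332) - (221142 - 25067)/(-190357 - 45385) = -7968 - 196075/(-235742) = -7968 - 196075*(-1)/235742 = -7968 - 1*(-196075/235742) = -7968 + 196075/235742 = -1878196181/235742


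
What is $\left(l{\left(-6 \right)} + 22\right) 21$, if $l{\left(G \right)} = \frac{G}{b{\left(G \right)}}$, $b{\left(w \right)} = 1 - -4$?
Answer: $\frac{2184}{5} \approx 436.8$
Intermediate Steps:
$b{\left(w \right)} = 5$ ($b{\left(w \right)} = 1 + 4 = 5$)
$l{\left(G \right)} = \frac{G}{5}$
$\left(l{\left(-6 \right)} + 22\right) 21 = \left(\frac{1}{5} \left(-6\right) + 22\right) 21 = \left(- \frac{6}{5} + 22\right) 21 = \frac{104}{5} \cdot 21 = \frac{2184}{5}$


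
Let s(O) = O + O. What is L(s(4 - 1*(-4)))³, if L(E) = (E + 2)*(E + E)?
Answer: 191102976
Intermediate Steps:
s(O) = 2*O
L(E) = 2*E*(2 + E) (L(E) = (2 + E)*(2*E) = 2*E*(2 + E))
L(s(4 - 1*(-4)))³ = (2*(2*(4 - 1*(-4)))*(2 + 2*(4 - 1*(-4))))³ = (2*(2*(4 + 4))*(2 + 2*(4 + 4)))³ = (2*(2*8)*(2 + 2*8))³ = (2*16*(2 + 16))³ = (2*16*18)³ = 576³ = 191102976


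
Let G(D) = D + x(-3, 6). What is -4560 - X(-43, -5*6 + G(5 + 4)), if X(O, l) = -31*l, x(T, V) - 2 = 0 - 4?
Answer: -5273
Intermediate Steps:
x(T, V) = -2 (x(T, V) = 2 + (0 - 4) = 2 - 4 = -2)
G(D) = -2 + D (G(D) = D - 2 = -2 + D)
-4560 - X(-43, -5*6 + G(5 + 4)) = -4560 - (-31)*(-5*6 + (-2 + (5 + 4))) = -4560 - (-31)*(-30 + (-2 + 9)) = -4560 - (-31)*(-30 + 7) = -4560 - (-31)*(-23) = -4560 - 1*713 = -4560 - 713 = -5273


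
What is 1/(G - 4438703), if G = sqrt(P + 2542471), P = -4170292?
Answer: -4438703/19702085950030 - 3*I*sqrt(180869)/19702085950030 ≈ -2.2529e-7 - 6.4758e-11*I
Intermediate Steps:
G = 3*I*sqrt(180869) (G = sqrt(-4170292 + 2542471) = sqrt(-1627821) = 3*I*sqrt(180869) ≈ 1275.9*I)
1/(G - 4438703) = 1/(3*I*sqrt(180869) - 4438703) = 1/(-4438703 + 3*I*sqrt(180869))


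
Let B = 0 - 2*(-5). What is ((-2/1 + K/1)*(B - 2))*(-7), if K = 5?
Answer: -168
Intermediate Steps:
B = 10 (B = 0 + 10 = 10)
((-2/1 + K/1)*(B - 2))*(-7) = ((-2/1 + 5/1)*(10 - 2))*(-7) = ((-2*1 + 5*1)*8)*(-7) = ((-2 + 5)*8)*(-7) = (3*8)*(-7) = 24*(-7) = -168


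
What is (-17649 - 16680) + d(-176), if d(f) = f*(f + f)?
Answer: 27623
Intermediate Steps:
d(f) = 2*f**2 (d(f) = f*(2*f) = 2*f**2)
(-17649 - 16680) + d(-176) = (-17649 - 16680) + 2*(-176)**2 = -34329 + 2*30976 = -34329 + 61952 = 27623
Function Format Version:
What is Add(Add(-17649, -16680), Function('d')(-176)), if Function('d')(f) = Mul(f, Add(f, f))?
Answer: 27623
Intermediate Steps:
Function('d')(f) = Mul(2, Pow(f, 2)) (Function('d')(f) = Mul(f, Mul(2, f)) = Mul(2, Pow(f, 2)))
Add(Add(-17649, -16680), Function('d')(-176)) = Add(Add(-17649, -16680), Mul(2, Pow(-176, 2))) = Add(-34329, Mul(2, 30976)) = Add(-34329, 61952) = 27623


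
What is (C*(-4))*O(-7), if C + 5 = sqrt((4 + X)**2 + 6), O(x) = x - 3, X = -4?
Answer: -200 + 40*sqrt(6) ≈ -102.02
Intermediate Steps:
O(x) = -3 + x
C = -5 + sqrt(6) (C = -5 + sqrt((4 - 4)**2 + 6) = -5 + sqrt(0**2 + 6) = -5 + sqrt(0 + 6) = -5 + sqrt(6) ≈ -2.5505)
(C*(-4))*O(-7) = ((-5 + sqrt(6))*(-4))*(-3 - 7) = (20 - 4*sqrt(6))*(-10) = -200 + 40*sqrt(6)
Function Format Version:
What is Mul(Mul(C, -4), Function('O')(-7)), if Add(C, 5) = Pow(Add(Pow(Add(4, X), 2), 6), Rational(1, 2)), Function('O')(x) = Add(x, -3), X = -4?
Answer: Add(-200, Mul(40, Pow(6, Rational(1, 2)))) ≈ -102.02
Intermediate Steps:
Function('O')(x) = Add(-3, x)
C = Add(-5, Pow(6, Rational(1, 2))) (C = Add(-5, Pow(Add(Pow(Add(4, -4), 2), 6), Rational(1, 2))) = Add(-5, Pow(Add(Pow(0, 2), 6), Rational(1, 2))) = Add(-5, Pow(Add(0, 6), Rational(1, 2))) = Add(-5, Pow(6, Rational(1, 2))) ≈ -2.5505)
Mul(Mul(C, -4), Function('O')(-7)) = Mul(Mul(Add(-5, Pow(6, Rational(1, 2))), -4), Add(-3, -7)) = Mul(Add(20, Mul(-4, Pow(6, Rational(1, 2)))), -10) = Add(-200, Mul(40, Pow(6, Rational(1, 2))))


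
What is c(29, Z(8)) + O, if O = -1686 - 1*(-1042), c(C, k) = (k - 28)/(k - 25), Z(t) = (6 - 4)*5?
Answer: -3214/5 ≈ -642.80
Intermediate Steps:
Z(t) = 10 (Z(t) = 2*5 = 10)
c(C, k) = (-28 + k)/(-25 + k)
O = -644 (O = -1686 + 1042 = -644)
c(29, Z(8)) + O = (-28 + 10)/(-25 + 10) - 644 = -18/(-15) - 644 = -1/15*(-18) - 644 = 6/5 - 644 = -3214/5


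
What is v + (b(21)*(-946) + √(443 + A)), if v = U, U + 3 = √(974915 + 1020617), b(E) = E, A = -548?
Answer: -19869 + 22*√4123 + I*√105 ≈ -18456.0 + 10.247*I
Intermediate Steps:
U = -3 + 22*√4123 (U = -3 + √(974915 + 1020617) = -3 + √1995532 = -3 + 22*√4123 ≈ 1409.6)
v = -3 + 22*√4123 ≈ 1409.6
v + (b(21)*(-946) + √(443 + A)) = (-3 + 22*√4123) + (21*(-946) + √(443 - 548)) = (-3 + 22*√4123) + (-19866 + √(-105)) = (-3 + 22*√4123) + (-19866 + I*√105) = -19869 + 22*√4123 + I*√105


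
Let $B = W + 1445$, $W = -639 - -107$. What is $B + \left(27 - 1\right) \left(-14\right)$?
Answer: $549$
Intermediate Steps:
$W = -532$ ($W = -639 + 107 = -532$)
$B = 913$ ($B = -532 + 1445 = 913$)
$B + \left(27 - 1\right) \left(-14\right) = 913 + \left(27 - 1\right) \left(-14\right) = 913 + 26 \left(-14\right) = 913 - 364 = 549$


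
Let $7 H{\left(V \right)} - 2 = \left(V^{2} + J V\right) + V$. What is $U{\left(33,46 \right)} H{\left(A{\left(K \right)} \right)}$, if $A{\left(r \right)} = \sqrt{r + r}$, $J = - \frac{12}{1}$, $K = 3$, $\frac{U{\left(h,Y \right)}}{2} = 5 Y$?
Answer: $\frac{3680}{7} - \frac{5060 \sqrt{6}}{7} \approx -1244.9$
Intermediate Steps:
$U{\left(h,Y \right)} = 10 Y$ ($U{\left(h,Y \right)} = 2 \cdot 5 Y = 10 Y$)
$J = -12$ ($J = \left(-12\right) 1 = -12$)
$A{\left(r \right)} = \sqrt{2} \sqrt{r}$ ($A{\left(r \right)} = \sqrt{2 r} = \sqrt{2} \sqrt{r}$)
$H{\left(V \right)} = \frac{2}{7} - \frac{11 V}{7} + \frac{V^{2}}{7}$ ($H{\left(V \right)} = \frac{2}{7} + \frac{\left(V^{2} - 12 V\right) + V}{7} = \frac{2}{7} + \frac{V^{2} - 11 V}{7} = \frac{2}{7} + \left(- \frac{11 V}{7} + \frac{V^{2}}{7}\right) = \frac{2}{7} - \frac{11 V}{7} + \frac{V^{2}}{7}$)
$U{\left(33,46 \right)} H{\left(A{\left(K \right)} \right)} = 10 \cdot 46 \left(\frac{2}{7} - \frac{11 \sqrt{2} \sqrt{3}}{7} + \frac{\left(\sqrt{2} \sqrt{3}\right)^{2}}{7}\right) = 460 \left(\frac{2}{7} - \frac{11 \sqrt{6}}{7} + \frac{\left(\sqrt{6}\right)^{2}}{7}\right) = 460 \left(\frac{2}{7} - \frac{11 \sqrt{6}}{7} + \frac{1}{7} \cdot 6\right) = 460 \left(\frac{2}{7} - \frac{11 \sqrt{6}}{7} + \frac{6}{7}\right) = 460 \left(\frac{8}{7} - \frac{11 \sqrt{6}}{7}\right) = \frac{3680}{7} - \frac{5060 \sqrt{6}}{7}$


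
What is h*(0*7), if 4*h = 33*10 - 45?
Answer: 0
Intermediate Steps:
h = 285/4 (h = (33*10 - 45)/4 = (330 - 45)/4 = (¼)*285 = 285/4 ≈ 71.250)
h*(0*7) = 285*(0*7)/4 = (285/4)*0 = 0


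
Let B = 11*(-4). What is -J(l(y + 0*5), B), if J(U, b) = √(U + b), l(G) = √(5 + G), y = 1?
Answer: -I*√(44 - √6) ≈ -6.446*I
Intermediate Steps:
B = -44
-J(l(y + 0*5), B) = -√(√(5 + (1 + 0*5)) - 44) = -√(√(5 + (1 + 0)) - 44) = -√(√(5 + 1) - 44) = -√(√6 - 44) = -√(-44 + √6)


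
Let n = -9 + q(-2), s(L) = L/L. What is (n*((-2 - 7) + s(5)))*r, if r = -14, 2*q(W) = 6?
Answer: -672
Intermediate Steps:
s(L) = 1
q(W) = 3 (q(W) = (1/2)*6 = 3)
n = -6 (n = -9 + 3 = -6)
(n*((-2 - 7) + s(5)))*r = -6*((-2 - 7) + 1)*(-14) = -6*(-9 + 1)*(-14) = -6*(-8)*(-14) = 48*(-14) = -672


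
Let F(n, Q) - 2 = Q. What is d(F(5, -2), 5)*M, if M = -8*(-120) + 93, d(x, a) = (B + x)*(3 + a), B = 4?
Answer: 33696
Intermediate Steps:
F(n, Q) = 2 + Q
d(x, a) = (3 + a)*(4 + x) (d(x, a) = (4 + x)*(3 + a) = (3 + a)*(4 + x))
M = 1053 (M = 960 + 93 = 1053)
d(F(5, -2), 5)*M = (12 + 3*(2 - 2) + 4*5 + 5*(2 - 2))*1053 = (12 + 3*0 + 20 + 5*0)*1053 = (12 + 0 + 20 + 0)*1053 = 32*1053 = 33696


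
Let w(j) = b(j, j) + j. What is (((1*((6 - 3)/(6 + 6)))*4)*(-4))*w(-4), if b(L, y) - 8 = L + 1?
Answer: -4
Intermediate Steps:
b(L, y) = 9 + L (b(L, y) = 8 + (L + 1) = 8 + (1 + L) = 9 + L)
w(j) = 9 + 2*j (w(j) = (9 + j) + j = 9 + 2*j)
(((1*((6 - 3)/(6 + 6)))*4)*(-4))*w(-4) = (((1*((6 - 3)/(6 + 6)))*4)*(-4))*(9 + 2*(-4)) = (((1*(3/12))*4)*(-4))*(9 - 8) = (((1*(3*(1/12)))*4)*(-4))*1 = (((1*(¼))*4)*(-4))*1 = (((¼)*4)*(-4))*1 = (1*(-4))*1 = -4*1 = -4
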